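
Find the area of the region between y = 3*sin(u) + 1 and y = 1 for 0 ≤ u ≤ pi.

On [0, pi], (3*sin(u) + 1) - (1) = 3*sin(u) is ≥ 0 throughout, so the area is a single integral of |3*sin(u)|.
∫[0,pi] (3*sin(u)) du = 6.

6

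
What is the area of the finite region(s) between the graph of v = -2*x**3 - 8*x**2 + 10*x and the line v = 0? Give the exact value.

443/3

The curve meets the x-axis where -2*x**3 - 8*x**2 + 10*x = 0, i.e. -2*x*(x - 1)*(x + 5) = 0, at x = -5, 0, 1.
On [-5, 0] the curve lies below the axis; ∫[-5,0] (-2*x**3 - 8*x**2 + 10*x) dx = -875/6, giving area 875/6.
On [0, 1] the curve lies above the axis; ∫[0,1] (-2*x**3 - 8*x**2 + 10*x) dx = 11/6, giving area 11/6.
Total area = 875/6 + 11/6 = 443/3.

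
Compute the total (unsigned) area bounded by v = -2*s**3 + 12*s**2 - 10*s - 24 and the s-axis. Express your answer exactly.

The curve meets the s-axis where -2*s**3 + 12*s**2 - 10*s - 24 = 0, i.e. -2*(s - 4)*(s - 3)*(s + 1) = 0, at s = -1, 3, 4.
On [-1, 3] the curve lies below the axis; ∫[-1,3] (-2*s**3 + 12*s**2 - 10*s - 24) ds = -64, giving area 64.
On [3, 4] the curve lies above the axis; ∫[3,4] (-2*s**3 + 12*s**2 - 10*s - 24) ds = 3/2, giving area 3/2.
Total area = 64 + 3/2 = 131/2.

131/2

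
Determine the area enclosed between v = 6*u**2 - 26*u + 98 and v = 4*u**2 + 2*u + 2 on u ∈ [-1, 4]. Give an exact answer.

940/3

On [-1, 4], (6*u**2 - 26*u + 98) - (4*u**2 + 2*u + 2) = 2*u**2 - 28*u + 96 is ≥ 0 throughout, so the area is a single integral of |2*u**2 - 28*u + 96|.
∫[-1,4] (2*u**2 - 28*u + 96) du = 940/3.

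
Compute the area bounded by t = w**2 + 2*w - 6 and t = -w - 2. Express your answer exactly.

Both boundary curves give t as a function of w, so integrate with respect to w. Setting them equal: w**2 + 3*w - 4 = 0, i.e. (w - 1)*(w + 4) = 0, so they meet at w = -4, 1.
For w in [-4, 1], t = w**2 + 2*w - 6 is on the left; area = ∫[-4,1] (-(w**2 + 3*w - 4)) dw = 125/6.

125/6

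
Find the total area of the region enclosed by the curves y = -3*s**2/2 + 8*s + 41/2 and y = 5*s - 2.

Set the curves equal: -3*s**2/2 + 8*s + 41/2 = 5*s - 2, so -3*s**2/2 + 3*s + 45/2 = 0, which factors as -3*(s - 5)*(s + 3)/2 = 0. The curves meet at s = -3, 5.
On [-3, 5], y = -3*s**2/2 + 8*s + 41/2 is on top; that piece has area ∫[-3,5] (-3*s**2/2 + 3*s + 45/2) ds = 128.

128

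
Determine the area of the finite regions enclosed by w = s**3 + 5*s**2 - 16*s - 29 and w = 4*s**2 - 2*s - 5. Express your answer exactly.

Set the curves equal: s**3 + 5*s**2 - 16*s - 29 = 4*s**2 - 2*s - 5, so s**3 + s**2 - 14*s - 24 = 0, which factors as (s - 4)*(s + 2)*(s + 3) = 0. The curves meet at s = -3, -2, 4.
On [-3, -2], w = s**3 + 5*s**2 - 16*s - 29 is on top; that piece has area ∫[-3,-2] (s**3 + s**2 - 14*s - 24) ds = 13/12.
On [-2, 4], w = 4*s**2 - 2*s - 5 is on top; that piece has area ∫[-2,4] (-(s**3 + s**2 - 14*s - 24)) ds = 144.
Total enclosed area = 13/12 + 144 = 1741/12.

1741/12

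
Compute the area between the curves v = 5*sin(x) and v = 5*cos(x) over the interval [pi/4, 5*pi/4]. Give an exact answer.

On [pi/4, 5*pi/4], (5*sin(x)) - (5*cos(x)) = 5*sin(x) - 5*cos(x) is ≥ 0 throughout, so the area is a single integral of |5*sin(x) - 5*cos(x)|.
∫[pi/4,5*pi/4] (5*sin(x) - 5*cos(x)) dx = 10*sqrt(2).

10*sqrt(2)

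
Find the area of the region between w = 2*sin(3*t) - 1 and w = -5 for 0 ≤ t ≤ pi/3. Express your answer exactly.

On [0, pi/3], (2*sin(3*t) - 1) - (-5) = 2*sin(3*t) + 4 is ≥ 0 throughout, so the area is a single integral of |2*sin(3*t) + 4|.
∫[0,pi/3] (2*sin(3*t) + 4) dt = 4/3 + 4*pi/3.

4/3 + 4*pi/3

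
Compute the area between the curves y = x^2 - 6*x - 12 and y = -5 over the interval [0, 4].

164/3

On [0, 4], (x^2 - 6*x - 12) - (-5) = x^2 - 6*x - 7 is ≤ 0 throughout, so the area is a single integral of |x^2 - 6*x - 7|.
∫[0,4] (x^2 - 6*x - 7) dx = -164/3; the area of that piece is 164/3.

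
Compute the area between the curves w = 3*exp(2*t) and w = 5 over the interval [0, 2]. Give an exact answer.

The difference (3*exp(2*t)) - (5) = 3*exp(2*t) - 5 changes sign at t = -log(3)/2 + log(5)/2 inside [0, 2], so split the integral there.
∫[0,-log(3)/2 + log(5)/2] (3*exp(2*t) - 5) dt = log(9*sqrt(15)/125) + 1; the area of that piece is -1 + log(25*sqrt(15)/27).
∫[-log(3)/2 + log(5)/2,2] (3*exp(2*t) - 5) dt = -25/2 - 5*log(3)/2 + 5*log(5)/2 + 3*exp(4)/2.
Total area = (-1 + log(25*sqrt(15)/27)) + (-25/2 - 5*log(3)/2 + 5*log(5)/2 + 3*exp(4)/2) = -27/2 - 11*log(3)/2 + log(15)/2 + 9*log(5)/2 + 3*exp(4)/2.

-27/2 - 11*log(3)/2 + log(15)/2 + 9*log(5)/2 + 3*exp(4)/2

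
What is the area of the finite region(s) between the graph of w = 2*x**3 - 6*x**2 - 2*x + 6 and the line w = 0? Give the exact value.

16

The curve meets the x-axis where 2*x**3 - 6*x**2 - 2*x + 6 = 0, i.e. 2*(x - 3)*(x - 1)*(x + 1) = 0, at x = -1, 1, 3.
On [-1, 1] the curve lies above the axis; ∫[-1,1] (2*x**3 - 6*x**2 - 2*x + 6) dx = 8, giving area 8.
On [1, 3] the curve lies below the axis; ∫[1,3] (2*x**3 - 6*x**2 - 2*x + 6) dx = -8, giving area 8.
Total area = 8 + 8 = 16.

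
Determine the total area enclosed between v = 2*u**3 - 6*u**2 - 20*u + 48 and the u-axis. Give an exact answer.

407/2

The curve meets the u-axis where 2*u**3 - 6*u**2 - 20*u + 48 = 0, i.e. 2*(u - 4)*(u - 2)*(u + 3) = 0, at u = -3, 2, 4.
On [-3, 2] the curve lies above the axis; ∫[-3,2] (2*u**3 - 6*u**2 - 20*u + 48) du = 375/2, giving area 375/2.
On [2, 4] the curve lies below the axis; ∫[2,4] (2*u**3 - 6*u**2 - 20*u + 48) du = -16, giving area 16.
Total area = 375/2 + 16 = 407/2.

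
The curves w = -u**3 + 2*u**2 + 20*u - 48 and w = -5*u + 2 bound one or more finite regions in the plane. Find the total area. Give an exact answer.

2459/6

Set the curves equal: -u**3 + 2*u**2 + 20*u - 48 = -5*u + 2, so -u**3 + 2*u**2 + 25*u - 50 = 0, which factors as -(u - 5)*(u - 2)*(u + 5) = 0. The curves meet at u = -5, 2, 5.
On [-5, 2], w = -5*u + 2 is on top; that piece has area ∫[-5,2] (-(-u**3 + 2*u**2 + 25*u - 50)) du = 4459/12.
On [2, 5], w = -u**3 + 2*u**2 + 20*u - 48 is on top; that piece has area ∫[2,5] (-u**3 + 2*u**2 + 25*u - 50) du = 153/4.
Total enclosed area = 4459/12 + 153/4 = 2459/6.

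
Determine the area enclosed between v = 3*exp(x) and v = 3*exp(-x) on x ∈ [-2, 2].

-12 + 6*exp(-2) + 6*exp(2)

The difference (3*exp(x)) - (3*exp(-x)) = 3*exp(x) - 3*exp(-x) changes sign at x = 0 inside [-2, 2], so split the integral there.
∫[-2,0] (3*exp(x) - 3*exp(-x)) dx = -3*exp(2) - 3*exp(-2) + 6; the area of that piece is -6 + 3*exp(-2) + 3*exp(2).
∫[0,2] (3*exp(x) - 3*exp(-x)) dx = -6 + 3*exp(-2) + 3*exp(2).
Total area = (-6 + 3*exp(-2) + 3*exp(2)) + (-6 + 3*exp(-2) + 3*exp(2)) = -12 + 6*exp(-2) + 6*exp(2).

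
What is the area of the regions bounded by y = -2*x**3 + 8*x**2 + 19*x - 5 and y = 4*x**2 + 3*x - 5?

296/3

Set the curves equal: -2*x**3 + 8*x**2 + 19*x - 5 = 4*x**2 + 3*x - 5, so -2*x**3 + 4*x**2 + 16*x = 0, which factors as -2*x*(x - 4)*(x + 2) = 0. The curves meet at x = -2, 0, 4.
On [-2, 0], y = 4*x**2 + 3*x - 5 is on top; that piece has area ∫[-2,0] (-(-2*x**3 + 4*x**2 + 16*x)) dx = 40/3.
On [0, 4], y = -2*x**3 + 8*x**2 + 19*x - 5 is on top; that piece has area ∫[0,4] (-2*x**3 + 4*x**2 + 16*x) dx = 256/3.
Total enclosed area = 40/3 + 256/3 = 296/3.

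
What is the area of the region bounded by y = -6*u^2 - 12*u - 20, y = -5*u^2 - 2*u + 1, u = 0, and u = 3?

117

On [0, 3], (-6*u^2 - 12*u - 20) - (-5*u^2 - 2*u + 1) = -u^2 - 10*u - 21 is ≤ 0 throughout, so the area is a single integral of |-u^2 - 10*u - 21|.
∫[0,3] (-u^2 - 10*u - 21) du = -117; the area of that piece is 117.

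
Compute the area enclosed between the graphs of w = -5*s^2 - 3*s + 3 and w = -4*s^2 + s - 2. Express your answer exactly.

36

Set the curves equal: -5*s^2 - 3*s + 3 = -4*s^2 + s - 2, so -s^2 - 4*s + 5 = 0, which factors as -(s - 1)*(s + 5) = 0. The curves meet at s = -5, 1.
On [-5, 1], w = -5*s^2 - 3*s + 3 is on top; that piece has area ∫[-5,1] (-s^2 - 4*s + 5) ds = 36.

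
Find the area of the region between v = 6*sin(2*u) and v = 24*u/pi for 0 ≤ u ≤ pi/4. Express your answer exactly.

On [0, pi/4], (6*sin(2*u)) - (24*u/pi) = -24*u/pi + 6*sin(2*u) is ≥ 0 throughout, so the area is a single integral of |-24*u/pi + 6*sin(2*u)|.
∫[0,pi/4] (-24*u/pi + 6*sin(2*u)) du = 3 - 3*pi/4.

3 - 3*pi/4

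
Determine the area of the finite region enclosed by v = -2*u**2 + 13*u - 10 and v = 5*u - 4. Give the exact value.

8/3

Set the curves equal: -2*u**2 + 13*u - 10 = 5*u - 4, so -2*u**2 + 8*u - 6 = 0, which factors as -2*(u - 3)*(u - 1) = 0. The curves meet at u = 1, 3.
On [1, 3], v = -2*u**2 + 13*u - 10 is on top; that piece has area ∫[1,3] (-2*u**2 + 8*u - 6) du = 8/3.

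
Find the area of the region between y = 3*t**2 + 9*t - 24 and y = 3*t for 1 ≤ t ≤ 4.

52

The difference (3*t**2 + 9*t - 24) - (3*t) = 3*t**2 + 6*t - 24 changes sign at t = 2 inside [1, 4], so split the integral there.
∫[1,2] (3*t**2 + 6*t - 24) dt = -8; the area of that piece is 8.
∫[2,4] (3*t**2 + 6*t - 24) dt = 44.
Total area = 8 + 44 = 52.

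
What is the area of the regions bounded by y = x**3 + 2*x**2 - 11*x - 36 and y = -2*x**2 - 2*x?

1741/12

Set the curves equal: x**3 + 2*x**2 - 11*x - 36 = -2*x**2 - 2*x, so x**3 + 4*x**2 - 9*x - 36 = 0, which factors as (x - 3)*(x + 3)*(x + 4) = 0. The curves meet at x = -4, -3, 3.
On [-4, -3], y = x**3 + 2*x**2 - 11*x - 36 is on top; that piece has area ∫[-4,-3] (x**3 + 4*x**2 - 9*x - 36) dx = 13/12.
On [-3, 3], y = -2*x**2 - 2*x is on top; that piece has area ∫[-3,3] (-(x**3 + 4*x**2 - 9*x - 36)) dx = 144.
Total enclosed area = 13/12 + 144 = 1741/12.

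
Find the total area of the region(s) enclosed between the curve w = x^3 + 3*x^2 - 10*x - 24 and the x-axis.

407/4

The curve meets the x-axis where x^3 + 3*x^2 - 10*x - 24 = 0, i.e. (x - 3)*(x + 2)*(x + 4) = 0, at x = -4, -2, 3.
On [-4, -2] the curve lies above the axis; ∫[-4,-2] (x^3 + 3*x^2 - 10*x - 24) dx = 8, giving area 8.
On [-2, 3] the curve lies below the axis; ∫[-2,3] (x^3 + 3*x^2 - 10*x - 24) dx = -375/4, giving area 375/4.
Total area = 8 + 375/4 = 407/4.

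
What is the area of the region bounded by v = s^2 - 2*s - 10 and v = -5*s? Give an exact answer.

Set the curves equal: s^2 - 2*s - 10 = -5*s, so s^2 + 3*s - 10 = 0, which factors as (s - 2)*(s + 5) = 0. The curves meet at s = -5, 2.
On [-5, 2], v = -5*s is on top; that piece has area ∫[-5,2] (-(s^2 + 3*s - 10)) ds = 343/6.

343/6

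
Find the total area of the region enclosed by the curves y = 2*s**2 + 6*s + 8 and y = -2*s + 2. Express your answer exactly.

Set the curves equal: 2*s**2 + 6*s + 8 = -2*s + 2, so 2*s**2 + 8*s + 6 = 0, which factors as 2*(s + 1)*(s + 3) = 0. The curves meet at s = -3, -1.
On [-3, -1], y = -2*s + 2 is on top; that piece has area ∫[-3,-1] (-(2*s**2 + 8*s + 6)) ds = 8/3.

8/3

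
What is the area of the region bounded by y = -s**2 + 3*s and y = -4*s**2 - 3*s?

4

Set the curves equal: -s**2 + 3*s = -4*s**2 - 3*s, so 3*s**2 + 6*s = 0, which factors as 3*s*(s + 2) = 0. The curves meet at s = -2, 0.
On [-2, 0], y = -4*s**2 - 3*s is on top; that piece has area ∫[-2,0] (-(3*s**2 + 6*s)) ds = 4.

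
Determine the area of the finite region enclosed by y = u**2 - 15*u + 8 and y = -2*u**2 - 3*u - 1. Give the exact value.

4

Set the curves equal: u**2 - 15*u + 8 = -2*u**2 - 3*u - 1, so 3*u**2 - 12*u + 9 = 0, which factors as 3*(u - 3)*(u - 1) = 0. The curves meet at u = 1, 3.
On [1, 3], y = -2*u**2 - 3*u - 1 is on top; that piece has area ∫[1,3] (-(3*u**2 - 12*u + 9)) du = 4.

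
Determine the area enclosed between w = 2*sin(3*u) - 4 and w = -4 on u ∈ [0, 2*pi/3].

The difference (2*sin(3*u) - 4) - (-4) = 2*sin(3*u) changes sign at u = pi/3 inside [0, 2*pi/3], so split the integral there.
∫[0,pi/3] (2*sin(3*u)) du = 4/3.
∫[pi/3,2*pi/3] (2*sin(3*u)) du = -4/3; the area of that piece is 4/3.
Total area = 4/3 + 4/3 = 8/3.

8/3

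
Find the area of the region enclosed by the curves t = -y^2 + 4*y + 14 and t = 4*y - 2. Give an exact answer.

Both boundary curves give t as a function of y, so integrate with respect to y. Setting them equal: -y^2 + 16 = 0, i.e. -(y - 4)*(y + 4) = 0, so they meet at y = -4, 4.
For y in [-4, 4], t = -y^2 + 4*y + 14 is on the right; area = ∫[-4,4] (-y^2 + 16) dy = 256/3.

256/3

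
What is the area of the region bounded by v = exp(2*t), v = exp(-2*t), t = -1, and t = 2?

-2 + exp(-4)/2 + exp(-2)/2 + exp(2)/2 + exp(4)/2

The difference (exp(2*t)) - (exp(-2*t)) = exp(2*t) - exp(-2*t) changes sign at t = 0 inside [-1, 2], so split the integral there.
∫[-1,0] (exp(2*t) - exp(-2*t)) dt = -exp(2)/2 - exp(-2)/2 + 1; the area of that piece is -1 + exp(-2)/2 + exp(2)/2.
∫[0,2] (exp(2*t) - exp(-2*t)) dt = -1 + exp(-4)/2 + exp(4)/2.
Total area = (-1 + exp(-2)/2 + exp(2)/2) + (-1 + exp(-4)/2 + exp(4)/2) = -2 + exp(-4)/2 + exp(-2)/2 + exp(2)/2 + exp(4)/2.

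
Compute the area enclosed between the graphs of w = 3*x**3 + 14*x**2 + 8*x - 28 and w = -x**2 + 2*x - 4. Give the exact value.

253/4

Set the curves equal: 3*x**3 + 14*x**2 + 8*x - 28 = -x**2 + 2*x - 4, so 3*x**3 + 15*x**2 + 6*x - 24 = 0, which factors as 3*(x - 1)*(x + 2)*(x + 4) = 0. The curves meet at x = -4, -2, 1.
On [-4, -2], w = 3*x**3 + 14*x**2 + 8*x - 28 is on top; that piece has area ∫[-4,-2] (3*x**3 + 15*x**2 + 6*x - 24) dx = 16.
On [-2, 1], w = -x**2 + 2*x - 4 is on top; that piece has area ∫[-2,1] (-(3*x**3 + 15*x**2 + 6*x - 24)) dx = 189/4.
Total enclosed area = 16 + 189/4 = 253/4.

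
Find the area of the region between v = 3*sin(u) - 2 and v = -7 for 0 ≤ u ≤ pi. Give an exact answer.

On [0, pi], (3*sin(u) - 2) - (-7) = 3*sin(u) + 5 is ≥ 0 throughout, so the area is a single integral of |3*sin(u) + 5|.
∫[0,pi] (3*sin(u) + 5) du = 6 + 5*pi.

6 + 5*pi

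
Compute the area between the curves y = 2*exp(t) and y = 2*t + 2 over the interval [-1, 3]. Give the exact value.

-16 - 2*exp(-1) + 2*exp(3)

On [-1, 3], (2*exp(t)) - (2*t + 2) = -2*t + 2*exp(t) - 2 is ≥ 0 throughout, so the area is a single integral of |-2*t + 2*exp(t) - 2|.
∫[-1,3] (-2*t + 2*exp(t) - 2) dt = -16 - 2*exp(-1) + 2*exp(3).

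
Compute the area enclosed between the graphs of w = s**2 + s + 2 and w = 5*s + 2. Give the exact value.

32/3

Set the curves equal: s**2 + s + 2 = 5*s + 2, so s**2 - 4*s = 0, which factors as s*(s - 4) = 0. The curves meet at s = 0, 4.
On [0, 4], w = 5*s + 2 is on top; that piece has area ∫[0,4] (-(s**2 - 4*s)) ds = 32/3.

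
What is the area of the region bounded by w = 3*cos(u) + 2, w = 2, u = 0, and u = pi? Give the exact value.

The difference (3*cos(u) + 2) - (2) = 3*cos(u) changes sign at u = pi/2 inside [0, pi], so split the integral there.
∫[0,pi/2] (3*cos(u)) du = 3.
∫[pi/2,pi] (3*cos(u)) du = -3; the area of that piece is 3.
Total area = 3 + 3 = 6.

6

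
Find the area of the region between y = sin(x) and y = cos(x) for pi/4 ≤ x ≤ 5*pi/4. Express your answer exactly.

On [pi/4, 5*pi/4], (sin(x)) - (cos(x)) = sin(x) - cos(x) is ≥ 0 throughout, so the area is a single integral of |sin(x) - cos(x)|.
∫[pi/4,5*pi/4] (sin(x) - cos(x)) dx = 2*sqrt(2).

2*sqrt(2)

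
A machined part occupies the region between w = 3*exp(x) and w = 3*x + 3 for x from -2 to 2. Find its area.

-12 - 3*exp(-2) + 3*exp(2)

On [-2, 2], (3*exp(x)) - (3*x + 3) = -3*x + 3*exp(x) - 3 is ≥ 0 throughout, so the area is a single integral of |-3*x + 3*exp(x) - 3|.
∫[-2,2] (-3*x + 3*exp(x) - 3) dx = -12 - 3*exp(-2) + 3*exp(2).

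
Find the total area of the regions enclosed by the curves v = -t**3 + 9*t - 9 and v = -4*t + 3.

Set the curves equal: -t**3 + 9*t - 9 = -4*t + 3, so -t**3 + 13*t - 12 = 0, which factors as -(t - 3)*(t - 1)*(t + 4) = 0. The curves meet at t = -4, 1, 3.
On [-4, 1], v = -4*t + 3 is on top; that piece has area ∫[-4,1] (-(-t**3 + 13*t - 12)) dt = 375/4.
On [1, 3], v = -t**3 + 9*t - 9 is on top; that piece has area ∫[1,3] (-t**3 + 13*t - 12) dt = 8.
Total enclosed area = 375/4 + 8 = 407/4.

407/4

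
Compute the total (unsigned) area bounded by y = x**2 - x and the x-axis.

The curve meets the x-axis where x**2 - x = 0, i.e. x*(x - 1) = 0, at x = 0, 1.
On [0, 1] the curve lies below the axis; ∫[0,1] (x**2 - x) dx = -1/6, giving area 1/6.

1/6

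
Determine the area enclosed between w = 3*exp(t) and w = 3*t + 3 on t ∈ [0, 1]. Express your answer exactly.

-15/2 + 3*exp(1)

On [0, 1], (3*exp(t)) - (3*t + 3) = -3*t + 3*exp(t) - 3 is ≥ 0 throughout, so the area is a single integral of |-3*t + 3*exp(t) - 3|.
∫[0,1] (-3*t + 3*exp(t) - 3) dt = -15/2 + 3*exp(1).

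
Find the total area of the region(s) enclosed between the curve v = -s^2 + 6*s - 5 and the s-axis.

32/3

The curve meets the s-axis where -s^2 + 6*s - 5 = 0, i.e. -(s - 5)*(s - 1) = 0, at s = 1, 5.
On [1, 5] the curve lies above the axis; ∫[1,5] (-s^2 + 6*s - 5) ds = 32/3, giving area 32/3.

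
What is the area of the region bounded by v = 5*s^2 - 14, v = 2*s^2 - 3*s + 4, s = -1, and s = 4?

The difference (5*s^2 - 14) - (2*s^2 - 3*s + 4) = 3*s^2 + 3*s - 18 changes sign at s = 2 inside [-1, 4], so split the integral there.
∫[-1,2] (3*s^2 + 3*s - 18) ds = -81/2; the area of that piece is 81/2.
∫[2,4] (3*s^2 + 3*s - 18) ds = 38.
Total area = 81/2 + 38 = 157/2.

157/2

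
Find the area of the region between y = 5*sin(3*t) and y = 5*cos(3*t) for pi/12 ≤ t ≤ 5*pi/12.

On [pi/12, 5*pi/12], (5*sin(3*t)) - (5*cos(3*t)) = 5*sin(3*t) - 5*cos(3*t) is ≥ 0 throughout, so the area is a single integral of |5*sin(3*t) - 5*cos(3*t)|.
∫[pi/12,5*pi/12] (5*sin(3*t) - 5*cos(3*t)) dt = 10*sqrt(2)/3.

10*sqrt(2)/3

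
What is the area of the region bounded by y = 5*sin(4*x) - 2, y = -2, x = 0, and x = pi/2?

The difference (5*sin(4*x) - 2) - (-2) = 5*sin(4*x) changes sign at x = pi/4 inside [0, pi/2], so split the integral there.
∫[0,pi/4] (5*sin(4*x)) dx = 5/2.
∫[pi/4,pi/2] (5*sin(4*x)) dx = -5/2; the area of that piece is 5/2.
Total area = 5/2 + 5/2 = 5.

5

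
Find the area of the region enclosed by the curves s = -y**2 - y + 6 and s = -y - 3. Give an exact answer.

Both boundary curves give s as a function of y, so integrate with respect to y. Setting them equal: -y**2 + 9 = 0, i.e. -(y - 3)*(y + 3) = 0, so they meet at y = -3, 3.
For y in [-3, 3], s = -y**2 - y + 6 is on the right; area = ∫[-3,3] (-y**2 + 9) dy = 36.

36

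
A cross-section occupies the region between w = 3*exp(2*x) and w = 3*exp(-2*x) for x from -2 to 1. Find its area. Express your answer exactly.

-6 + 3*exp(-4)/2 + 3*exp(-2)/2 + 3*exp(2)/2 + 3*exp(4)/2

The difference (3*exp(2*x)) - (3*exp(-2*x)) = 3*exp(2*x) - 3*exp(-2*x) changes sign at x = 0 inside [-2, 1], so split the integral there.
∫[-2,0] (3*exp(2*x) - 3*exp(-2*x)) dx = -3*exp(4)/2 - 3*exp(-4)/2 + 3; the area of that piece is -3 + 3*exp(-4)/2 + 3*exp(4)/2.
∫[0,1] (3*exp(2*x) - 3*exp(-2*x)) dx = -3 + 3*exp(-2)/2 + 3*exp(2)/2.
Total area = (-3 + 3*exp(-4)/2 + 3*exp(4)/2) + (-3 + 3*exp(-2)/2 + 3*exp(2)/2) = -6 + 3*exp(-4)/2 + 3*exp(-2)/2 + 3*exp(2)/2 + 3*exp(4)/2.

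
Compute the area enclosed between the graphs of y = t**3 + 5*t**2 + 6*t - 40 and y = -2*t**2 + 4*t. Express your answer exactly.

1741/12

Set the curves equal: t**3 + 5*t**2 + 6*t - 40 = -2*t**2 + 4*t, so t**3 + 7*t**2 + 2*t - 40 = 0, which factors as (t - 2)*(t + 4)*(t + 5) = 0. The curves meet at t = -5, -4, 2.
On [-5, -4], y = t**3 + 5*t**2 + 6*t - 40 is on top; that piece has area ∫[-5,-4] (t**3 + 7*t**2 + 2*t - 40) dt = 13/12.
On [-4, 2], y = -2*t**2 + 4*t is on top; that piece has area ∫[-4,2] (-(t**3 + 7*t**2 + 2*t - 40)) dt = 144.
Total enclosed area = 13/12 + 144 = 1741/12.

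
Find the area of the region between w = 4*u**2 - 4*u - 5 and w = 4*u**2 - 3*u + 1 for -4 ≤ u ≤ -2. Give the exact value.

6

On [-4, -2], (4*u**2 - 4*u - 5) - (4*u**2 - 3*u + 1) = -u - 6 is ≤ 0 throughout, so the area is a single integral of |-u - 6|.
∫[-4,-2] (-u - 6) du = -6; the area of that piece is 6.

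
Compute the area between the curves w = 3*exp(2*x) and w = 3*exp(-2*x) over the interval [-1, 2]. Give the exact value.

The difference (3*exp(2*x)) - (3*exp(-2*x)) = 3*exp(2*x) - 3*exp(-2*x) changes sign at x = 0 inside [-1, 2], so split the integral there.
∫[-1,0] (3*exp(2*x) - 3*exp(-2*x)) dx = -3*exp(2)/2 - 3*exp(-2)/2 + 3; the area of that piece is -3 + 3*exp(-2)/2 + 3*exp(2)/2.
∫[0,2] (3*exp(2*x) - 3*exp(-2*x)) dx = -3 + 3*exp(-4)/2 + 3*exp(4)/2.
Total area = (-3 + 3*exp(-2)/2 + 3*exp(2)/2) + (-3 + 3*exp(-4)/2 + 3*exp(4)/2) = -6 + 3*exp(-4)/2 + 3*exp(-2)/2 + 3*exp(2)/2 + 3*exp(4)/2.

-6 + 3*exp(-4)/2 + 3*exp(-2)/2 + 3*exp(2)/2 + 3*exp(4)/2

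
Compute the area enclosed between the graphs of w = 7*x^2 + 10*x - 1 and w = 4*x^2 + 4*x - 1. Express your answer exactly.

4

Set the curves equal: 7*x^2 + 10*x - 1 = 4*x^2 + 4*x - 1, so 3*x^2 + 6*x = 0, which factors as 3*x*(x + 2) = 0. The curves meet at x = -2, 0.
On [-2, 0], w = 4*x^2 + 4*x - 1 is on top; that piece has area ∫[-2,0] (-(3*x^2 + 6*x)) dx = 4.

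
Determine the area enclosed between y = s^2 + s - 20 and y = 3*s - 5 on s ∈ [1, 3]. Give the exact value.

On [1, 3], (s^2 + s - 20) - (3*s - 5) = s^2 - 2*s - 15 is ≤ 0 throughout, so the area is a single integral of |s^2 - 2*s - 15|.
∫[1,3] (s^2 - 2*s - 15) ds = -88/3; the area of that piece is 88/3.

88/3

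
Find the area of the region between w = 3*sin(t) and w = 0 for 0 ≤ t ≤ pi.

On [0, pi], (3*sin(t)) - (0) = 3*sin(t) is ≥ 0 throughout, so the area is a single integral of |3*sin(t)|.
∫[0,pi] (3*sin(t)) dt = 6.

6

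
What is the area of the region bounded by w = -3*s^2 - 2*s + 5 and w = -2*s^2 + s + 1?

125/6

Set the curves equal: -3*s^2 - 2*s + 5 = -2*s^2 + s + 1, so -s^2 - 3*s + 4 = 0, which factors as -(s - 1)*(s + 4) = 0. The curves meet at s = -4, 1.
On [-4, 1], w = -3*s^2 - 2*s + 5 is on top; that piece has area ∫[-4,1] (-s^2 - 3*s + 4) ds = 125/6.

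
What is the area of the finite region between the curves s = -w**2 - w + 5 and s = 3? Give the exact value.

Both boundary curves give s as a function of w, so integrate with respect to w. Setting them equal: -w**2 - w + 2 = 0, i.e. -(w - 1)*(w + 2) = 0, so they meet at w = -2, 1.
For w in [-2, 1], s = -w**2 - w + 5 is on the right; area = ∫[-2,1] (-w**2 - w + 2) dw = 9/2.

9/2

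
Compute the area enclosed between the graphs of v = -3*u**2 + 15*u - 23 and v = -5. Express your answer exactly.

Set the curves equal: -3*u**2 + 15*u - 23 = -5, so -3*u**2 + 15*u - 18 = 0, which factors as -3*(u - 3)*(u - 2) = 0. The curves meet at u = 2, 3.
On [2, 3], v = -3*u**2 + 15*u - 23 is on top; that piece has area ∫[2,3] (-3*u**2 + 15*u - 18) du = 1/2.

1/2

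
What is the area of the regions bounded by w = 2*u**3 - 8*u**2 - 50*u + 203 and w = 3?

Set the curves equal: 2*u**3 - 8*u**2 - 50*u + 203 = 3, so 2*u**3 - 8*u**2 - 50*u + 200 = 0, which factors as 2*(u - 5)*(u - 4)*(u + 5) = 0. The curves meet at u = -5, 4, 5.
On [-5, 4], w = 2*u**3 - 8*u**2 - 50*u + 203 is on top; that piece has area ∫[-5,4] (2*u**3 - 8*u**2 - 50*u + 200) du = 2673/2.
On [4, 5], w = 3 is on top; that piece has area ∫[4,5] (-(2*u**3 - 8*u**2 - 50*u + 200)) du = 19/6.
Total enclosed area = 2673/2 + 19/6 = 4019/3.

4019/3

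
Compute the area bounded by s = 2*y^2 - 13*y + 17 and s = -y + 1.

Both boundary curves give s as a function of y, so integrate with respect to y. Setting them equal: 2*y^2 - 12*y + 16 = 0, i.e. 2*(y - 4)*(y - 2) = 0, so they meet at y = 2, 4.
For y in [2, 4], s = 2*y^2 - 13*y + 17 is on the left; area = ∫[2,4] (-(2*y^2 - 12*y + 16)) dy = 8/3.

8/3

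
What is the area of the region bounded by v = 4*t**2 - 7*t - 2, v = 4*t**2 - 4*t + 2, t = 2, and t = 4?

26

On [2, 4], (4*t**2 - 7*t - 2) - (4*t**2 - 4*t + 2) = -3*t - 4 is ≤ 0 throughout, so the area is a single integral of |-3*t - 4|.
∫[2,4] (-3*t - 4) dt = -26; the area of that piece is 26.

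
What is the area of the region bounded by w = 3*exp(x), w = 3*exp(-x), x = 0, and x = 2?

-6 + 3*exp(-2) + 3*exp(2)

On [0, 2], (3*exp(x)) - (3*exp(-x)) = 3*exp(x) - 3*exp(-x) is ≥ 0 throughout, so the area is a single integral of |3*exp(x) - 3*exp(-x)|.
∫[0,2] (3*exp(x) - 3*exp(-x)) dx = -6 + 3*exp(-2) + 3*exp(2).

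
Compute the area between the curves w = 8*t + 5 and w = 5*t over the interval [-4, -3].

On [-4, -3], (8*t + 5) - (5*t) = 3*t + 5 is ≤ 0 throughout, so the area is a single integral of |3*t + 5|.
∫[-4,-3] (3*t + 5) dt = -11/2; the area of that piece is 11/2.

11/2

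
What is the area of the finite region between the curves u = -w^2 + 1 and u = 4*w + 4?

4/3

Both boundary curves give u as a function of w, so integrate with respect to w. Setting them equal: -w^2 - 4*w - 3 = 0, i.e. -(w + 1)*(w + 3) = 0, so they meet at w = -3, -1.
For w in [-3, -1], u = -w^2 + 1 is on the right; area = ∫[-3,-1] (-w^2 - 4*w - 3) dw = 4/3.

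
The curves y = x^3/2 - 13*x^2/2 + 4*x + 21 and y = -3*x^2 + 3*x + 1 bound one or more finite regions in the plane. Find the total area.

1741/24

Set the curves equal: x^3/2 - 13*x^2/2 + 4*x + 21 = -3*x^2 + 3*x + 1, so x^3/2 - 7*x^2/2 + x + 20 = 0, which factors as (x - 5)*(x - 4)*(x + 2)/2 = 0. The curves meet at x = -2, 4, 5.
On [-2, 4], y = x^3/2 - 13*x^2/2 + 4*x + 21 is on top; that piece has area ∫[-2,4] (x^3/2 - 7*x^2/2 + x + 20) dx = 72.
On [4, 5], y = -3*x^2 + 3*x + 1 is on top; that piece has area ∫[4,5] (-(x^3/2 - 7*x^2/2 + x + 20)) dx = 13/24.
Total enclosed area = 72 + 13/24 = 1741/24.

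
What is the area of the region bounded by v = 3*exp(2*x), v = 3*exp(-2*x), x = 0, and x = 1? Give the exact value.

On [0, 1], (3*exp(2*x)) - (3*exp(-2*x)) = 3*exp(2*x) - 3*exp(-2*x) is ≥ 0 throughout, so the area is a single integral of |3*exp(2*x) - 3*exp(-2*x)|.
∫[0,1] (3*exp(2*x) - 3*exp(-2*x)) dx = -3 + 3*exp(-2)/2 + 3*exp(2)/2.

-3 + 3*exp(-2)/2 + 3*exp(2)/2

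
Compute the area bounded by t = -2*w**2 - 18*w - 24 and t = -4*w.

1/3

Both boundary curves give t as a function of w, so integrate with respect to w. Setting them equal: -2*w**2 - 14*w - 24 = 0, i.e. -2*(w + 3)*(w + 4) = 0, so they meet at w = -4, -3.
For w in [-4, -3], t = -2*w**2 - 18*w - 24 is on the right; area = ∫[-4,-3] (-2*w**2 - 14*w - 24) dw = 1/3.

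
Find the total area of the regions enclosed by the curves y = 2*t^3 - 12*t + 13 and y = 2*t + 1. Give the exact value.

Set the curves equal: 2*t^3 - 12*t + 13 = 2*t + 1, so 2*t^3 - 14*t + 12 = 0, which factors as 2*(t - 2)*(t - 1)*(t + 3) = 0. The curves meet at t = -3, 1, 2.
On [-3, 1], y = 2*t^3 - 12*t + 13 is on top; that piece has area ∫[-3,1] (2*t^3 - 14*t + 12) dt = 64.
On [1, 2], y = 2*t + 1 is on top; that piece has area ∫[1,2] (-(2*t^3 - 14*t + 12)) dt = 3/2.
Total enclosed area = 64 + 3/2 = 131/2.

131/2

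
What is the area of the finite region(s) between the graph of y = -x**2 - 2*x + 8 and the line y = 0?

The curve meets the x-axis where -x**2 - 2*x + 8 = 0, i.e. -(x - 2)*(x + 4) = 0, at x = -4, 2.
On [-4, 2] the curve lies above the axis; ∫[-4,2] (-x**2 - 2*x + 8) dx = 36, giving area 36.

36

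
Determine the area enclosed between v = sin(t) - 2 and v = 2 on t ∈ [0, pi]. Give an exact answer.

-2 + 4*pi

On [0, pi], (sin(t) - 2) - (2) = sin(t) - 4 is ≤ 0 throughout, so the area is a single integral of |sin(t) - 4|.
∫[0,pi] (sin(t) - 4) dt = 2 - 4*pi; the area of that piece is -2 + 4*pi.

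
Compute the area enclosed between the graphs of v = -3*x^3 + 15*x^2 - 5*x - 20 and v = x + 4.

Set the curves equal: -3*x^3 + 15*x^2 - 5*x - 20 = x + 4, so -3*x^3 + 15*x^2 - 6*x - 24 = 0, which factors as -3*(x - 4)*(x - 2)*(x + 1) = 0. The curves meet at x = -1, 2, 4.
On [-1, 2], v = x + 4 is on top; that piece has area ∫[-1,2] (-(-3*x^3 + 15*x^2 - 6*x - 24)) dx = 189/4.
On [2, 4], v = -3*x^3 + 15*x^2 - 5*x - 20 is on top; that piece has area ∫[2,4] (-3*x^3 + 15*x^2 - 6*x - 24) dx = 16.
Total enclosed area = 189/4 + 16 = 253/4.

253/4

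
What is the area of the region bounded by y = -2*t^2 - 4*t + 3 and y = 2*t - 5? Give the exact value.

Set the curves equal: -2*t^2 - 4*t + 3 = 2*t - 5, so -2*t^2 - 6*t + 8 = 0, which factors as -2*(t - 1)*(t + 4) = 0. The curves meet at t = -4, 1.
On [-4, 1], y = -2*t^2 - 4*t + 3 is on top; that piece has area ∫[-4,1] (-2*t^2 - 6*t + 8) dt = 125/3.

125/3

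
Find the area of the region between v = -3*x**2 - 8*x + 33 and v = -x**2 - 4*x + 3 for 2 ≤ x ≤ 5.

The difference (-3*x**2 - 8*x + 33) - (-x**2 - 4*x + 3) = -2*x**2 - 4*x + 30 changes sign at x = 3 inside [2, 5], so split the integral there.
∫[2,3] (-2*x**2 - 4*x + 30) dx = 22/3.
∫[3,5] (-2*x**2 - 4*x + 30) dx = -112/3; the area of that piece is 112/3.
Total area = 22/3 + 112/3 = 134/3.

134/3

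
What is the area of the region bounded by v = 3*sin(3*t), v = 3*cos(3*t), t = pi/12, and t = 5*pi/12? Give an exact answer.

2*sqrt(2)

On [pi/12, 5*pi/12], (3*sin(3*t)) - (3*cos(3*t)) = 3*sin(3*t) - 3*cos(3*t) is ≥ 0 throughout, so the area is a single integral of |3*sin(3*t) - 3*cos(3*t)|.
∫[pi/12,5*pi/12] (3*sin(3*t) - 3*cos(3*t)) dt = 2*sqrt(2).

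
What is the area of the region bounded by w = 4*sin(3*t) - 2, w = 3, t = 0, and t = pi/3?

On [0, pi/3], (4*sin(3*t) - 2) - (3) = 4*sin(3*t) - 5 is ≤ 0 throughout, so the area is a single integral of |4*sin(3*t) - 5|.
∫[0,pi/3] (4*sin(3*t) - 5) dt = 8/3 - 5*pi/3; the area of that piece is -8/3 + 5*pi/3.

-8/3 + 5*pi/3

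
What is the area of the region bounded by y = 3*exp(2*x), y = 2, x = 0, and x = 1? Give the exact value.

-7/2 + 3*exp(2)/2

On [0, 1], (3*exp(2*x)) - (2) = 3*exp(2*x) - 2 is ≥ 0 throughout, so the area is a single integral of |3*exp(2*x) - 2|.
∫[0,1] (3*exp(2*x) - 2) dx = -7/2 + 3*exp(2)/2.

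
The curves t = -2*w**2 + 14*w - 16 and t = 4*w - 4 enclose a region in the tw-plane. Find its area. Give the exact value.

Both boundary curves give t as a function of w, so integrate with respect to w. Setting them equal: -2*w**2 + 10*w - 12 = 0, i.e. -2*(w - 3)*(w - 2) = 0, so they meet at w = 2, 3.
For w in [2, 3], t = -2*w**2 + 14*w - 16 is on the right; area = ∫[2,3] (-2*w**2 + 10*w - 12) dw = 1/3.

1/3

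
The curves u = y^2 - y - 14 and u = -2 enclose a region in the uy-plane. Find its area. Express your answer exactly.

Both boundary curves give u as a function of y, so integrate with respect to y. Setting them equal: y^2 - y - 12 = 0, i.e. (y - 4)*(y + 3) = 0, so they meet at y = -3, 4.
For y in [-3, 4], u = y^2 - y - 14 is on the left; area = ∫[-3,4] (-(y^2 - y - 12)) dy = 343/6.

343/6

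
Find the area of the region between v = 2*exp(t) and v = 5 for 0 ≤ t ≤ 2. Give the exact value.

-18 - 10*log(2) + 2*exp(2) + 10*log(5)

The difference (2*exp(t)) - (5) = 2*exp(t) - 5 changes sign at t = log(5/2) inside [0, 2], so split the integral there.
∫[0,log(5/2)] (2*exp(t) - 5) dt = log(32/3125) + 3; the area of that piece is -3 + log(3125/32).
∫[log(5/2),2] (2*exp(t) - 5) dt = -15 - 5*log(2) + 5*log(5) + 2*exp(2).
Total area = (-3 + log(3125/32)) + (-15 - 5*log(2) + 5*log(5) + 2*exp(2)) = -18 - 10*log(2) + 2*exp(2) + 10*log(5).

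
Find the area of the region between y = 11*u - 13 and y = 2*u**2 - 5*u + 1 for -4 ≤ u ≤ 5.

860/3

The difference (11*u - 13) - (2*u**2 - 5*u + 1) = -2*u**2 + 16*u - 14 changes sign at u = 1 inside [-4, 5], so split the integral there.
∫[-4,1] (-2*u**2 + 16*u - 14) du = -700/3; the area of that piece is 700/3.
∫[1,5] (-2*u**2 + 16*u - 14) du = 160/3.
Total area = 700/3 + 160/3 = 860/3.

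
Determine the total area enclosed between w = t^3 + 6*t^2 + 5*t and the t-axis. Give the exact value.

131/4

The curve meets the t-axis where t^3 + 6*t^2 + 5*t = 0, i.e. t*(t + 1)*(t + 5) = 0, at t = -5, -1, 0.
On [-5, -1] the curve lies above the axis; ∫[-5,-1] (t^3 + 6*t^2 + 5*t) dt = 32, giving area 32.
On [-1, 0] the curve lies below the axis; ∫[-1,0] (t^3 + 6*t^2 + 5*t) dt = -3/4, giving area 3/4.
Total area = 32 + 3/4 = 131/4.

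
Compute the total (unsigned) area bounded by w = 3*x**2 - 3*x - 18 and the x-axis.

125/2

The curve meets the x-axis where 3*x**2 - 3*x - 18 = 0, i.e. 3*(x - 3)*(x + 2) = 0, at x = -2, 3.
On [-2, 3] the curve lies below the axis; ∫[-2,3] (3*x**2 - 3*x - 18) dx = -125/2, giving area 125/2.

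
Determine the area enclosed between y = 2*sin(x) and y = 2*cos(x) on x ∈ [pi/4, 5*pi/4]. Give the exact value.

On [pi/4, 5*pi/4], (2*sin(x)) - (2*cos(x)) = 2*sin(x) - 2*cos(x) is ≥ 0 throughout, so the area is a single integral of |2*sin(x) - 2*cos(x)|.
∫[pi/4,5*pi/4] (2*sin(x) - 2*cos(x)) dx = 4*sqrt(2).

4*sqrt(2)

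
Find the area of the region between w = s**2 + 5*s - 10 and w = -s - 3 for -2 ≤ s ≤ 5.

The difference (s**2 + 5*s - 10) - (-s - 3) = s**2 + 6*s - 7 changes sign at s = 1 inside [-2, 5], so split the integral there.
∫[-2,1] (s**2 + 6*s - 7) ds = -27; the area of that piece is 27.
∫[1,5] (s**2 + 6*s - 7) ds = 256/3.
Total area = 27 + 256/3 = 337/3.

337/3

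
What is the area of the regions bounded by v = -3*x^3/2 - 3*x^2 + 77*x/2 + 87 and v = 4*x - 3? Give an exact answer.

5137/8

Set the curves equal: -3*x^3/2 - 3*x^2 + 77*x/2 + 87 = 4*x - 3, so -3*x^3/2 - 3*x^2 + 69*x/2 + 90 = 0, which factors as -3*(x - 5)*(x + 3)*(x + 4)/2 = 0. The curves meet at x = -4, -3, 5.
On [-4, -3], v = 4*x - 3 is on top; that piece has area ∫[-4,-3] (-(-3*x^3/2 - 3*x^2 + 69*x/2 + 90)) dx = 17/8.
On [-3, 5], v = -3*x^3/2 - 3*x^2 + 77*x/2 + 87 is on top; that piece has area ∫[-3,5] (-3*x^3/2 - 3*x^2 + 69*x/2 + 90) dx = 640.
Total enclosed area = 17/8 + 640 = 5137/8.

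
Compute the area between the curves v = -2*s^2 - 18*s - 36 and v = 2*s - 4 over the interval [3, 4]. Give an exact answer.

On [3, 4], (-2*s^2 - 18*s - 36) - (2*s - 4) = -2*s^2 - 20*s - 32 is ≤ 0 throughout, so the area is a single integral of |-2*s^2 - 20*s - 32|.
∫[3,4] (-2*s^2 - 20*s - 32) ds = -380/3; the area of that piece is 380/3.

380/3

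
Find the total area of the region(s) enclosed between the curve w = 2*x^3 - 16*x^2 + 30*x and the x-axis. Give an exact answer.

The curve meets the x-axis where 2*x^3 - 16*x^2 + 30*x = 0, i.e. 2*x*(x - 5)*(x - 3) = 0, at x = 0, 3, 5.
On [0, 3] the curve lies above the axis; ∫[0,3] (2*x^3 - 16*x^2 + 30*x) dx = 63/2, giving area 63/2.
On [3, 5] the curve lies below the axis; ∫[3,5] (2*x^3 - 16*x^2 + 30*x) dx = -32/3, giving area 32/3.
Total area = 63/2 + 32/3 = 253/6.

253/6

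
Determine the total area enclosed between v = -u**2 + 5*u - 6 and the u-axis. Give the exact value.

1/6

The curve meets the u-axis where -u**2 + 5*u - 6 = 0, i.e. -(u - 3)*(u - 2) = 0, at u = 2, 3.
On [2, 3] the curve lies above the axis; ∫[2,3] (-u**2 + 5*u - 6) du = 1/6, giving area 1/6.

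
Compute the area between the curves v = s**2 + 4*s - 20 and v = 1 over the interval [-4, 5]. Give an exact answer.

The difference (s**2 + 4*s - 20) - (1) = s**2 + 4*s - 21 changes sign at s = 3 inside [-4, 5], so split the integral there.
∫[-4,3] (s**2 + 4*s - 21) ds = -392/3; the area of that piece is 392/3.
∫[3,5] (s**2 + 4*s - 21) ds = 68/3.
Total area = 392/3 + 68/3 = 460/3.

460/3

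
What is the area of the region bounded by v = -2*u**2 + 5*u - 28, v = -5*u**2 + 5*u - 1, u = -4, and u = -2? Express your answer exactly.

The difference (-2*u**2 + 5*u - 28) - (-5*u**2 + 5*u - 1) = 3*u**2 - 27 changes sign at u = -3 inside [-4, -2], so split the integral there.
∫[-4,-3] (3*u**2 - 27) du = 10.
∫[-3,-2] (3*u**2 - 27) du = -8; the area of that piece is 8.
Total area = 10 + 8 = 18.

18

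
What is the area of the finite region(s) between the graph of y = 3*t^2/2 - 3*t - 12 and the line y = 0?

54

The curve meets the t-axis where 3*t^2/2 - 3*t - 12 = 0, i.e. 3*(t - 4)*(t + 2)/2 = 0, at t = -2, 4.
On [-2, 4] the curve lies below the axis; ∫[-2,4] (3*t^2/2 - 3*t - 12) dt = -54, giving area 54.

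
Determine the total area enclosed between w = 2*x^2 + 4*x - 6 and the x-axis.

The curve meets the x-axis where 2*x^2 + 4*x - 6 = 0, i.e. 2*(x - 1)*(x + 3) = 0, at x = -3, 1.
On [-3, 1] the curve lies below the axis; ∫[-3,1] (2*x^2 + 4*x - 6) dx = -64/3, giving area 64/3.

64/3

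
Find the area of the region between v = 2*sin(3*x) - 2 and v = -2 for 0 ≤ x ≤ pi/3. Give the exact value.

On [0, pi/3], (2*sin(3*x) - 2) - (-2) = 2*sin(3*x) is ≥ 0 throughout, so the area is a single integral of |2*sin(3*x)|.
∫[0,pi/3] (2*sin(3*x)) dx = 4/3.

4/3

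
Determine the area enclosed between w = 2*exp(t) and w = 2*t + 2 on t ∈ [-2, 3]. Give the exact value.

On [-2, 3], (2*exp(t)) - (2*t + 2) = -2*t + 2*exp(t) - 2 is ≥ 0 throughout, so the area is a single integral of |-2*t + 2*exp(t) - 2|.
∫[-2,3] (-2*t + 2*exp(t) - 2) dt = -15 - 2*exp(-2) + 2*exp(3).

-15 - 2*exp(-2) + 2*exp(3)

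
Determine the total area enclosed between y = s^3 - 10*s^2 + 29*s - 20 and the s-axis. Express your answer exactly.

71/6

The curve meets the s-axis where s^3 - 10*s^2 + 29*s - 20 = 0, i.e. (s - 5)*(s - 4)*(s - 1) = 0, at s = 1, 4, 5.
On [1, 4] the curve lies above the axis; ∫[1,4] (s^3 - 10*s^2 + 29*s - 20) ds = 45/4, giving area 45/4.
On [4, 5] the curve lies below the axis; ∫[4,5] (s^3 - 10*s^2 + 29*s - 20) ds = -7/12, giving area 7/12.
Total area = 45/4 + 7/12 = 71/6.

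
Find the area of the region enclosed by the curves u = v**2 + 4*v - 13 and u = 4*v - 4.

36

Both boundary curves give u as a function of v, so integrate with respect to v. Setting them equal: v**2 - 9 = 0, i.e. (v - 3)*(v + 3) = 0, so they meet at v = -3, 3.
For v in [-3, 3], u = v**2 + 4*v - 13 is on the left; area = ∫[-3,3] (-(v**2 - 9)) dv = 36.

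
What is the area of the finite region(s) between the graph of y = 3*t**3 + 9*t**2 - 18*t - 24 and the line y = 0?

The curve meets the t-axis where 3*t**3 + 9*t**2 - 18*t - 24 = 0, i.e. 3*(t - 2)*(t + 1)*(t + 4) = 0, at t = -4, -1, 2.
On [-4, -1] the curve lies above the axis; ∫[-4,-1] (3*t**3 + 9*t**2 - 18*t - 24) dt = 243/4, giving area 243/4.
On [-1, 2] the curve lies below the axis; ∫[-1,2] (3*t**3 + 9*t**2 - 18*t - 24) dt = -243/4, giving area 243/4.
Total area = 243/4 + 243/4 = 243/2.

243/2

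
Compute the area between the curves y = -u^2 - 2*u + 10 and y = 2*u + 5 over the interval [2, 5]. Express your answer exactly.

On [2, 5], (-u^2 - 2*u + 10) - (2*u + 5) = -u^2 - 4*u + 5 is ≤ 0 throughout, so the area is a single integral of |-u^2 - 4*u + 5|.
∫[2,5] (-u^2 - 4*u + 5) du = -66; the area of that piece is 66.

66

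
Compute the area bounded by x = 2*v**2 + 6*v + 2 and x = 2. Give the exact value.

9

Both boundary curves give x as a function of v, so integrate with respect to v. Setting them equal: 2*v**2 + 6*v = 0, i.e. 2*v*(v + 3) = 0, so they meet at v = -3, 0.
For v in [-3, 0], x = 2*v**2 + 6*v + 2 is on the left; area = ∫[-3,0] (-(2*v**2 + 6*v)) dv = 9.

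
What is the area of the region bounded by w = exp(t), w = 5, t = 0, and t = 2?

The difference (exp(t)) - (5) = exp(t) - 5 changes sign at t = log(5) inside [0, 2], so split the integral there.
∫[0,log(5)] (exp(t) - 5) dt = 4 - log(3125); the area of that piece is -4 + log(3125).
∫[log(5),2] (exp(t) - 5) dt = -15 + exp(2) + 5*log(5).
Total area = (-4 + log(3125)) + (-15 + exp(2) + 5*log(5)) = -19 + exp(2) + 10*log(5).

-19 + exp(2) + 10*log(5)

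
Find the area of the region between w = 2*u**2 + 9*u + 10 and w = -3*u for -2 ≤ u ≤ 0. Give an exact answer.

8

The difference (2*u**2 + 9*u + 10) - (-3*u) = 2*u**2 + 12*u + 10 changes sign at u = -1 inside [-2, 0], so split the integral there.
∫[-2,-1] (2*u**2 + 12*u + 10) du = -10/3; the area of that piece is 10/3.
∫[-1,0] (2*u**2 + 12*u + 10) du = 14/3.
Total area = 10/3 + 14/3 = 8.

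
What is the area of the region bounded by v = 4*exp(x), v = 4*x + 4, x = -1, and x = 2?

On [-1, 2], (4*exp(x)) - (4*x + 4) = -4*x + 4*exp(x) - 4 is ≥ 0 throughout, so the area is a single integral of |-4*x + 4*exp(x) - 4|.
∫[-1,2] (-4*x + 4*exp(x) - 4) dx = -18 - 4*exp(-1) + 4*exp(2).

-18 - 4*exp(-1) + 4*exp(2)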